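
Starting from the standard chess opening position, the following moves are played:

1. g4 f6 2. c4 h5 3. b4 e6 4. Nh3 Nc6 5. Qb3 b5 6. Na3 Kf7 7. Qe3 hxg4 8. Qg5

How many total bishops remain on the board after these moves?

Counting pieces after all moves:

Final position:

  a b c d e f g h
  ─────────────────
8│♜ · ♝ ♛ · ♝ ♞ ♜│8
7│♟ · ♟ ♟ · ♚ ♟ ·│7
6│· · ♞ · ♟ ♟ · ·│6
5│· ♟ · · · · ♕ ·│5
4│· ♙ ♙ · · · ♟ ·│4
3│♘ · · · · · · ♘│3
2│♙ · · ♙ ♙ ♙ · ♙│2
1│♖ · ♗ · ♔ ♗ · ♖│1
  ─────────────────
  a b c d e f g h


4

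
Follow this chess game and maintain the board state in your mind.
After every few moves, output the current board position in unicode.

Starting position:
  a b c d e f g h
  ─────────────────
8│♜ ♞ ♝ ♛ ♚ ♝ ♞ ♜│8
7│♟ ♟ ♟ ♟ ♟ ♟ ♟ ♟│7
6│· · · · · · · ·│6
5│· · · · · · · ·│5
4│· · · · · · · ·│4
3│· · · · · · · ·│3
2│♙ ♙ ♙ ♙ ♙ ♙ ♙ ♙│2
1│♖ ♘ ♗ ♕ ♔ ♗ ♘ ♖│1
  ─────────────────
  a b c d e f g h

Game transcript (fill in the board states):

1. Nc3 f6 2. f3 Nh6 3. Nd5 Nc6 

  a b c d e f g h
  ─────────────────
8│♜ · ♝ ♛ ♚ ♝ · ♜│8
7│♟ ♟ ♟ ♟ ♟ · ♟ ♟│7
6│· · ♞ · · ♟ · ♞│6
5│· · · ♘ · · · ·│5
4│· · · · · · · ·│4
3│· · · · · ♙ · ·│3
2│♙ ♙ ♙ ♙ ♙ · ♙ ♙│2
1│♖ · ♗ ♕ ♔ ♗ ♘ ♖│1
  ─────────────────
  a b c d e f g h

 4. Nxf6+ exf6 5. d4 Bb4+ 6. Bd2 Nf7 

  a b c d e f g h
  ─────────────────
8│♜ · ♝ ♛ ♚ · · ♜│8
7│♟ ♟ ♟ ♟ · ♞ ♟ ♟│7
6│· · ♞ · · ♟ · ·│6
5│· · · · · · · ·│5
4│· ♝ · ♙ · · · ·│4
3│· · · · · ♙ · ·│3
2│♙ ♙ ♙ ♗ ♙ · ♙ ♙│2
1│♖ · · ♕ ♔ ♗ ♘ ♖│1
  ─────────────────
  a b c d e f g h

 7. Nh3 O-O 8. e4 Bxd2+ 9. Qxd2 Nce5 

  a b c d e f g h
  ─────────────────
8│♜ · ♝ ♛ · ♜ ♚ ·│8
7│♟ ♟ ♟ ♟ · ♞ ♟ ♟│7
6│· · · · · ♟ · ·│6
5│· · · · ♞ · · ·│5
4│· · · ♙ ♙ · · ·│4
3│· · · · · ♙ · ♘│3
2│♙ ♙ ♙ ♕ · · ♙ ♙│2
1│♖ · · · ♔ ♗ · ♖│1
  ─────────────────
  a b c d e f g h

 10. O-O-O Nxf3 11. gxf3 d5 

  a b c d e f g h
  ─────────────────
8│♜ · ♝ ♛ · ♜ ♚ ·│8
7│♟ ♟ ♟ · · ♞ ♟ ♟│7
6│· · · · · ♟ · ·│6
5│· · · ♟ · · · ·│5
4│· · · ♙ ♙ · · ·│4
3│· · · · · ♙ · ♘│3
2│♙ ♙ ♙ ♕ · · · ♙│2
1│· · ♔ ♖ · ♗ · ♖│1
  ─────────────────
  a b c d e f g h


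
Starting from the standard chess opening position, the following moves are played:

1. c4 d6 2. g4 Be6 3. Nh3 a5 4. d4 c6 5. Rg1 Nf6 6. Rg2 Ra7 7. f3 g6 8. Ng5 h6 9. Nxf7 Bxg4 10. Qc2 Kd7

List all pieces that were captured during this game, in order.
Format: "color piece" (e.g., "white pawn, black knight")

Tracking captures:
  Nxf7: captured black pawn
  Bxg4: captured white pawn

black pawn, white pawn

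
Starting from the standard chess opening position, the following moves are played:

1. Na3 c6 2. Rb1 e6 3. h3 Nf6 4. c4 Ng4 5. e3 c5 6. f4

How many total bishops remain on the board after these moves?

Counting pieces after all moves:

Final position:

  a b c d e f g h
  ─────────────────
8│♜ ♞ ♝ ♛ ♚ ♝ · ♜│8
7│♟ ♟ · ♟ · ♟ ♟ ♟│7
6│· · · · ♟ · · ·│6
5│· · ♟ · · · · ·│5
4│· · ♙ · · ♙ ♞ ·│4
3│♘ · · · ♙ · · ♙│3
2│♙ ♙ · ♙ · · ♙ ·│2
1│· ♖ ♗ ♕ ♔ ♗ ♘ ♖│1
  ─────────────────
  a b c d e f g h


4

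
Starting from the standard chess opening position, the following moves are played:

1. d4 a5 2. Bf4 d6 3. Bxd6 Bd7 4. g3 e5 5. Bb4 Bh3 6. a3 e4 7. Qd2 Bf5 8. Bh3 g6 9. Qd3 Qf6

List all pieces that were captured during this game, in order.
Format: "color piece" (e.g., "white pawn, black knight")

Tracking captures:
  Bxd6: captured black pawn

black pawn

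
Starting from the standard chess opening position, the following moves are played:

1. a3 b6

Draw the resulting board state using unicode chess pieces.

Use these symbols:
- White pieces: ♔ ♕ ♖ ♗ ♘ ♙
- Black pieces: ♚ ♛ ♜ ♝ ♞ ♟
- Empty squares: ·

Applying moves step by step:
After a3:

♜ ♞ ♝ ♛ ♚ ♝ ♞ ♜
♟ ♟ ♟ ♟ ♟ ♟ ♟ ♟
· · · · · · · ·
· · · · · · · ·
· · · · · · · ·
♙ · · · · · · ·
· ♙ ♙ ♙ ♙ ♙ ♙ ♙
♖ ♘ ♗ ♕ ♔ ♗ ♘ ♖


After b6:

♜ ♞ ♝ ♛ ♚ ♝ ♞ ♜
♟ · ♟ ♟ ♟ ♟ ♟ ♟
· ♟ · · · · · ·
· · · · · · · ·
· · · · · · · ·
♙ · · · · · · ·
· ♙ ♙ ♙ ♙ ♙ ♙ ♙
♖ ♘ ♗ ♕ ♔ ♗ ♘ ♖



  a b c d e f g h
  ─────────────────
8│♜ ♞ ♝ ♛ ♚ ♝ ♞ ♜│8
7│♟ · ♟ ♟ ♟ ♟ ♟ ♟│7
6│· ♟ · · · · · ·│6
5│· · · · · · · ·│5
4│· · · · · · · ·│4
3│♙ · · · · · · ·│3
2│· ♙ ♙ ♙ ♙ ♙ ♙ ♙│2
1│♖ ♘ ♗ ♕ ♔ ♗ ♘ ♖│1
  ─────────────────
  a b c d e f g h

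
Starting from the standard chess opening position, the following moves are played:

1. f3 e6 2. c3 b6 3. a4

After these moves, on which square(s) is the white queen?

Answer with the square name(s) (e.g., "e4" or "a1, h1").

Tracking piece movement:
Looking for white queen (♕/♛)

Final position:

  a b c d e f g h
  ─────────────────
8│♜ ♞ ♝ ♛ ♚ ♝ ♞ ♜│8
7│♟ · ♟ ♟ · ♟ ♟ ♟│7
6│· ♟ · · ♟ · · ·│6
5│· · · · · · · ·│5
4│♙ · · · · · · ·│4
3│· · ♙ · · ♙ · ·│3
2│· ♙ · ♙ ♙ · ♙ ♙│2
1│♖ ♘ ♗ ♕ ♔ ♗ ♘ ♖│1
  ─────────────────
  a b c d e f g h


d1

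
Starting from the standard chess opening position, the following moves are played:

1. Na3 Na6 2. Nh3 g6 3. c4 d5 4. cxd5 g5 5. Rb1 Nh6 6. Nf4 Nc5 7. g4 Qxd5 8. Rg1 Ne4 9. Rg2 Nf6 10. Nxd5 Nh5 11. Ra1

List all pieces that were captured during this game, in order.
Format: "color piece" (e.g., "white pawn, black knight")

Tracking captures:
  cxd5: captured black pawn
  Qxd5: captured white pawn
  Nxd5: captured black queen

black pawn, white pawn, black queen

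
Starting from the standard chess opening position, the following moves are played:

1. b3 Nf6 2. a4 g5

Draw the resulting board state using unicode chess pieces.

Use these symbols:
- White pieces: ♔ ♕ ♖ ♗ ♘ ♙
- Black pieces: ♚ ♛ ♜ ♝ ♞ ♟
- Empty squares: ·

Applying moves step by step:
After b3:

♜ ♞ ♝ ♛ ♚ ♝ ♞ ♜
♟ ♟ ♟ ♟ ♟ ♟ ♟ ♟
· · · · · · · ·
· · · · · · · ·
· · · · · · · ·
· ♙ · · · · · ·
♙ · ♙ ♙ ♙ ♙ ♙ ♙
♖ ♘ ♗ ♕ ♔ ♗ ♘ ♖


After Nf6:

♜ ♞ ♝ ♛ ♚ ♝ · ♜
♟ ♟ ♟ ♟ ♟ ♟ ♟ ♟
· · · · · ♞ · ·
· · · · · · · ·
· · · · · · · ·
· ♙ · · · · · ·
♙ · ♙ ♙ ♙ ♙ ♙ ♙
♖ ♘ ♗ ♕ ♔ ♗ ♘ ♖


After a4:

♜ ♞ ♝ ♛ ♚ ♝ · ♜
♟ ♟ ♟ ♟ ♟ ♟ ♟ ♟
· · · · · ♞ · ·
· · · · · · · ·
♙ · · · · · · ·
· ♙ · · · · · ·
· · ♙ ♙ ♙ ♙ ♙ ♙
♖ ♘ ♗ ♕ ♔ ♗ ♘ ♖


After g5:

♜ ♞ ♝ ♛ ♚ ♝ · ♜
♟ ♟ ♟ ♟ ♟ ♟ · ♟
· · · · · ♞ · ·
· · · · · · ♟ ·
♙ · · · · · · ·
· ♙ · · · · · ·
· · ♙ ♙ ♙ ♙ ♙ ♙
♖ ♘ ♗ ♕ ♔ ♗ ♘ ♖



  a b c d e f g h
  ─────────────────
8│♜ ♞ ♝ ♛ ♚ ♝ · ♜│8
7│♟ ♟ ♟ ♟ ♟ ♟ · ♟│7
6│· · · · · ♞ · ·│6
5│· · · · · · ♟ ·│5
4│♙ · · · · · · ·│4
3│· ♙ · · · · · ·│3
2│· · ♙ ♙ ♙ ♙ ♙ ♙│2
1│♖ ♘ ♗ ♕ ♔ ♗ ♘ ♖│1
  ─────────────────
  a b c d e f g h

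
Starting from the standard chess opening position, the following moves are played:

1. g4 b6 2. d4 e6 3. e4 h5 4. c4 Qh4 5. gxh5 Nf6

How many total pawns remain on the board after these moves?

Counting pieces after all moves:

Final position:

  a b c d e f g h
  ─────────────────
8│♜ ♞ ♝ · ♚ ♝ · ♜│8
7│♟ · ♟ ♟ · ♟ ♟ ·│7
6│· ♟ · · ♟ ♞ · ·│6
5│· · · · · · · ♙│5
4│· · ♙ ♙ ♙ · · ♛│4
3│· · · · · · · ·│3
2│♙ ♙ · · · ♙ · ♙│2
1│♖ ♘ ♗ ♕ ♔ ♗ ♘ ♖│1
  ─────────────────
  a b c d e f g h


15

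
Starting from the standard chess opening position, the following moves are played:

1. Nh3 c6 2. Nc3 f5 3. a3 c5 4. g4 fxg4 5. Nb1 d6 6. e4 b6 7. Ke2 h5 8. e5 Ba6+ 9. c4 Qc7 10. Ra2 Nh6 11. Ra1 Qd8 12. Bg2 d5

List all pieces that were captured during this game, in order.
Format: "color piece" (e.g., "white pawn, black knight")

Tracking captures:
  fxg4: captured white pawn

white pawn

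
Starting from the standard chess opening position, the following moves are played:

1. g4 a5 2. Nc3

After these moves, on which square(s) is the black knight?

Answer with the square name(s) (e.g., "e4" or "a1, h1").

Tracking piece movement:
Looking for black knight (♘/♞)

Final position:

  a b c d e f g h
  ─────────────────
8│♜ ♞ ♝ ♛ ♚ ♝ ♞ ♜│8
7│· ♟ ♟ ♟ ♟ ♟ ♟ ♟│7
6│· · · · · · · ·│6
5│♟ · · · · · · ·│5
4│· · · · · · ♙ ·│4
3│· · ♘ · · · · ·│3
2│♙ ♙ ♙ ♙ ♙ ♙ · ♙│2
1│♖ · ♗ ♕ ♔ ♗ ♘ ♖│1
  ─────────────────
  a b c d e f g h


b8, g8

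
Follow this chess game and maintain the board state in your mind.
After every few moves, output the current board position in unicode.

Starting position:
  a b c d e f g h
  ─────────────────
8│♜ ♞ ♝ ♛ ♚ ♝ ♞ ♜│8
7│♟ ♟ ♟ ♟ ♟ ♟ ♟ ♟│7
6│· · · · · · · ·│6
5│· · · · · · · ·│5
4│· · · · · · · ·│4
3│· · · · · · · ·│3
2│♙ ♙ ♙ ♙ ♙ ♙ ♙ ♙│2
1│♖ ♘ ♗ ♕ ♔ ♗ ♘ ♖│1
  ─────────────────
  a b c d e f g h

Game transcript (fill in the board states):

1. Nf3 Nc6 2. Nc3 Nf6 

  a b c d e f g h
  ─────────────────
8│♜ · ♝ ♛ ♚ ♝ · ♜│8
7│♟ ♟ ♟ ♟ ♟ ♟ ♟ ♟│7
6│· · ♞ · · ♞ · ·│6
5│· · · · · · · ·│5
4│· · · · · · · ·│4
3│· · ♘ · · ♘ · ·│3
2│♙ ♙ ♙ ♙ ♙ ♙ ♙ ♙│2
1│♖ · ♗ ♕ ♔ ♗ · ♖│1
  ─────────────────
  a b c d e f g h

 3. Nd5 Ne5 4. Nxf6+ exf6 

  a b c d e f g h
  ─────────────────
8│♜ · ♝ ♛ ♚ ♝ · ♜│8
7│♟ ♟ ♟ ♟ · ♟ ♟ ♟│7
6│· · · · · ♟ · ·│6
5│· · · · ♞ · · ·│5
4│· · · · · · · ·│4
3│· · · · · ♘ · ·│3
2│♙ ♙ ♙ ♙ ♙ ♙ ♙ ♙│2
1│♖ · ♗ ♕ ♔ ♗ · ♖│1
  ─────────────────
  a b c d e f g h

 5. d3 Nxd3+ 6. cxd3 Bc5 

  a b c d e f g h
  ─────────────────
8│♜ · ♝ ♛ ♚ · · ♜│8
7│♟ ♟ ♟ ♟ · ♟ ♟ ♟│7
6│· · · · · ♟ · ·│6
5│· · ♝ · · · · ·│5
4│· · · · · · · ·│4
3│· · · ♙ · ♘ · ·│3
2│♙ ♙ · · ♙ ♙ ♙ ♙│2
1│♖ · ♗ ♕ ♔ ♗ · ♖│1
  ─────────────────
  a b c d e f g h

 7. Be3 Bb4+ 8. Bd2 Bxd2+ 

  a b c d e f g h
  ─────────────────
8│♜ · ♝ ♛ ♚ · · ♜│8
7│♟ ♟ ♟ ♟ · ♟ ♟ ♟│7
6│· · · · · ♟ · ·│6
5│· · · · · · · ·│5
4│· · · · · · · ·│4
3│· · · ♙ · ♘ · ·│3
2│♙ ♙ · ♝ ♙ ♙ ♙ ♙│2
1│♖ · · ♕ ♔ ♗ · ♖│1
  ─────────────────
  a b c d e f g h

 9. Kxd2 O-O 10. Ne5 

  a b c d e f g h
  ─────────────────
8│♜ · ♝ ♛ · ♜ ♚ ·│8
7│♟ ♟ ♟ ♟ · ♟ ♟ ♟│7
6│· · · · · ♟ · ·│6
5│· · · · ♘ · · ·│5
4│· · · · · · · ·│4
3│· · · ♙ · · · ·│3
2│♙ ♙ · ♔ ♙ ♙ ♙ ♙│2
1│♖ · · ♕ · ♗ · ♖│1
  ─────────────────
  a b c d e f g h


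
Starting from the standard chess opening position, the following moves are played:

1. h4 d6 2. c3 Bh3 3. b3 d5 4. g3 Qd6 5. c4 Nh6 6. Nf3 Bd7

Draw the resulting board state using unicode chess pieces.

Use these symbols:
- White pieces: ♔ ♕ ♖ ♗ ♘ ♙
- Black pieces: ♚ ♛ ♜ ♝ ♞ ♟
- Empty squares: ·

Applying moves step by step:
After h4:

♜ ♞ ♝ ♛ ♚ ♝ ♞ ♜
♟ ♟ ♟ ♟ ♟ ♟ ♟ ♟
· · · · · · · ·
· · · · · · · ·
· · · · · · · ♙
· · · · · · · ·
♙ ♙ ♙ ♙ ♙ ♙ ♙ ·
♖ ♘ ♗ ♕ ♔ ♗ ♘ ♖


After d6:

♜ ♞ ♝ ♛ ♚ ♝ ♞ ♜
♟ ♟ ♟ · ♟ ♟ ♟ ♟
· · · ♟ · · · ·
· · · · · · · ·
· · · · · · · ♙
· · · · · · · ·
♙ ♙ ♙ ♙ ♙ ♙ ♙ ·
♖ ♘ ♗ ♕ ♔ ♗ ♘ ♖


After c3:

♜ ♞ ♝ ♛ ♚ ♝ ♞ ♜
♟ ♟ ♟ · ♟ ♟ ♟ ♟
· · · ♟ · · · ·
· · · · · · · ·
· · · · · · · ♙
· · ♙ · · · · ·
♙ ♙ · ♙ ♙ ♙ ♙ ·
♖ ♘ ♗ ♕ ♔ ♗ ♘ ♖


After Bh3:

♜ ♞ · ♛ ♚ ♝ ♞ ♜
♟ ♟ ♟ · ♟ ♟ ♟ ♟
· · · ♟ · · · ·
· · · · · · · ·
· · · · · · · ♙
· · ♙ · · · · ♝
♙ ♙ · ♙ ♙ ♙ ♙ ·
♖ ♘ ♗ ♕ ♔ ♗ ♘ ♖


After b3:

♜ ♞ · ♛ ♚ ♝ ♞ ♜
♟ ♟ ♟ · ♟ ♟ ♟ ♟
· · · ♟ · · · ·
· · · · · · · ·
· · · · · · · ♙
· ♙ ♙ · · · · ♝
♙ · · ♙ ♙ ♙ ♙ ·
♖ ♘ ♗ ♕ ♔ ♗ ♘ ♖


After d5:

♜ ♞ · ♛ ♚ ♝ ♞ ♜
♟ ♟ ♟ · ♟ ♟ ♟ ♟
· · · · · · · ·
· · · ♟ · · · ·
· · · · · · · ♙
· ♙ ♙ · · · · ♝
♙ · · ♙ ♙ ♙ ♙ ·
♖ ♘ ♗ ♕ ♔ ♗ ♘ ♖


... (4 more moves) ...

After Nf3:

♜ ♞ · · ♚ ♝ · ♜
♟ ♟ ♟ · ♟ ♟ ♟ ♟
· · · ♛ · · · ♞
· · · ♟ · · · ·
· · ♙ · · · · ♙
· ♙ · · · ♘ ♙ ♝
♙ · · ♙ ♙ ♙ · ·
♖ ♘ ♗ ♕ ♔ ♗ · ♖


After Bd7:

♜ ♞ · · ♚ ♝ · ♜
♟ ♟ ♟ ♝ ♟ ♟ ♟ ♟
· · · ♛ · · · ♞
· · · ♟ · · · ·
· · ♙ · · · · ♙
· ♙ · · · ♘ ♙ ·
♙ · · ♙ ♙ ♙ · ·
♖ ♘ ♗ ♕ ♔ ♗ · ♖



  a b c d e f g h
  ─────────────────
8│♜ ♞ · · ♚ ♝ · ♜│8
7│♟ ♟ ♟ ♝ ♟ ♟ ♟ ♟│7
6│· · · ♛ · · · ♞│6
5│· · · ♟ · · · ·│5
4│· · ♙ · · · · ♙│4
3│· ♙ · · · ♘ ♙ ·│3
2│♙ · · ♙ ♙ ♙ · ·│2
1│♖ ♘ ♗ ♕ ♔ ♗ · ♖│1
  ─────────────────
  a b c d e f g h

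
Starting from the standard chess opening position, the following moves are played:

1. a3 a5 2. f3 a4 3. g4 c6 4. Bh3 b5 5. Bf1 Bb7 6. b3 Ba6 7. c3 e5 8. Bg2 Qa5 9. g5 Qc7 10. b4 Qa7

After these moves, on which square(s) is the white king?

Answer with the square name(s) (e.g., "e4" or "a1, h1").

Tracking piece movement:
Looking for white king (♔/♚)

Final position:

  a b c d e f g h
  ─────────────────
8│♜ ♞ · · ♚ ♝ ♞ ♜│8
7│♛ · · ♟ · ♟ ♟ ♟│7
6│♝ · ♟ · · · · ·│6
5│· ♟ · · ♟ · ♙ ·│5
4│♟ ♙ · · · · · ·│4
3│♙ · ♙ · · ♙ · ·│3
2│· · · ♙ ♙ · ♗ ♙│2
1│♖ ♘ ♗ ♕ ♔ · ♘ ♖│1
  ─────────────────
  a b c d e f g h


e1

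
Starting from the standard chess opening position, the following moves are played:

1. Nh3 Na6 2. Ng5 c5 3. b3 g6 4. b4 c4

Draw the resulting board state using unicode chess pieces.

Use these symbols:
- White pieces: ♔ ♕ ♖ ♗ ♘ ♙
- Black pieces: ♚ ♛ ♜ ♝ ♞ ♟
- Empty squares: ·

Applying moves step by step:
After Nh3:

♜ ♞ ♝ ♛ ♚ ♝ ♞ ♜
♟ ♟ ♟ ♟ ♟ ♟ ♟ ♟
· · · · · · · ·
· · · · · · · ·
· · · · · · · ·
· · · · · · · ♘
♙ ♙ ♙ ♙ ♙ ♙ ♙ ♙
♖ ♘ ♗ ♕ ♔ ♗ · ♖


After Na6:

♜ · ♝ ♛ ♚ ♝ ♞ ♜
♟ ♟ ♟ ♟ ♟ ♟ ♟ ♟
♞ · · · · · · ·
· · · · · · · ·
· · · · · · · ·
· · · · · · · ♘
♙ ♙ ♙ ♙ ♙ ♙ ♙ ♙
♖ ♘ ♗ ♕ ♔ ♗ · ♖


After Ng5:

♜ · ♝ ♛ ♚ ♝ ♞ ♜
♟ ♟ ♟ ♟ ♟ ♟ ♟ ♟
♞ · · · · · · ·
· · · · · · ♘ ·
· · · · · · · ·
· · · · · · · ·
♙ ♙ ♙ ♙ ♙ ♙ ♙ ♙
♖ ♘ ♗ ♕ ♔ ♗ · ♖


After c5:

♜ · ♝ ♛ ♚ ♝ ♞ ♜
♟ ♟ · ♟ ♟ ♟ ♟ ♟
♞ · · · · · · ·
· · ♟ · · · ♘ ·
· · · · · · · ·
· · · · · · · ·
♙ ♙ ♙ ♙ ♙ ♙ ♙ ♙
♖ ♘ ♗ ♕ ♔ ♗ · ♖


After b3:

♜ · ♝ ♛ ♚ ♝ ♞ ♜
♟ ♟ · ♟ ♟ ♟ ♟ ♟
♞ · · · · · · ·
· · ♟ · · · ♘ ·
· · · · · · · ·
· ♙ · · · · · ·
♙ · ♙ ♙ ♙ ♙ ♙ ♙
♖ ♘ ♗ ♕ ♔ ♗ · ♖


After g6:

♜ · ♝ ♛ ♚ ♝ ♞ ♜
♟ ♟ · ♟ ♟ ♟ · ♟
♞ · · · · · ♟ ·
· · ♟ · · · ♘ ·
· · · · · · · ·
· ♙ · · · · · ·
♙ · ♙ ♙ ♙ ♙ ♙ ♙
♖ ♘ ♗ ♕ ♔ ♗ · ♖


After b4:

♜ · ♝ ♛ ♚ ♝ ♞ ♜
♟ ♟ · ♟ ♟ ♟ · ♟
♞ · · · · · ♟ ·
· · ♟ · · · ♘ ·
· ♙ · · · · · ·
· · · · · · · ·
♙ · ♙ ♙ ♙ ♙ ♙ ♙
♖ ♘ ♗ ♕ ♔ ♗ · ♖


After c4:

♜ · ♝ ♛ ♚ ♝ ♞ ♜
♟ ♟ · ♟ ♟ ♟ · ♟
♞ · · · · · ♟ ·
· · · · · · ♘ ·
· ♙ ♟ · · · · ·
· · · · · · · ·
♙ · ♙ ♙ ♙ ♙ ♙ ♙
♖ ♘ ♗ ♕ ♔ ♗ · ♖



  a b c d e f g h
  ─────────────────
8│♜ · ♝ ♛ ♚ ♝ ♞ ♜│8
7│♟ ♟ · ♟ ♟ ♟ · ♟│7
6│♞ · · · · · ♟ ·│6
5│· · · · · · ♘ ·│5
4│· ♙ ♟ · · · · ·│4
3│· · · · · · · ·│3
2│♙ · ♙ ♙ ♙ ♙ ♙ ♙│2
1│♖ ♘ ♗ ♕ ♔ ♗ · ♖│1
  ─────────────────
  a b c d e f g h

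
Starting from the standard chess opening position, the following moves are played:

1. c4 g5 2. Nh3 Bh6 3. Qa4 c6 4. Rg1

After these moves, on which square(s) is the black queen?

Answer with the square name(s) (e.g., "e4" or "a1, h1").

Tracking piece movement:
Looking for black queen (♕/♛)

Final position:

  a b c d e f g h
  ─────────────────
8│♜ ♞ ♝ ♛ ♚ · ♞ ♜│8
7│♟ ♟ · ♟ ♟ ♟ · ♟│7
6│· · ♟ · · · · ♝│6
5│· · · · · · ♟ ·│5
4│♕ · ♙ · · · · ·│4
3│· · · · · · · ♘│3
2│♙ ♙ · ♙ ♙ ♙ ♙ ♙│2
1│♖ ♘ ♗ · ♔ ♗ ♖ ·│1
  ─────────────────
  a b c d e f g h


d8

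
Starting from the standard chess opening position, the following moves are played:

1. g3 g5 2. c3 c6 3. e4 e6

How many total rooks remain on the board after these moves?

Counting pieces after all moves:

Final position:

  a b c d e f g h
  ─────────────────
8│♜ ♞ ♝ ♛ ♚ ♝ ♞ ♜│8
7│♟ ♟ · ♟ · ♟ · ♟│7
6│· · ♟ · ♟ · · ·│6
5│· · · · · · ♟ ·│5
4│· · · · ♙ · · ·│4
3│· · ♙ · · · ♙ ·│3
2│♙ ♙ · ♙ · ♙ · ♙│2
1│♖ ♘ ♗ ♕ ♔ ♗ ♘ ♖│1
  ─────────────────
  a b c d e f g h


4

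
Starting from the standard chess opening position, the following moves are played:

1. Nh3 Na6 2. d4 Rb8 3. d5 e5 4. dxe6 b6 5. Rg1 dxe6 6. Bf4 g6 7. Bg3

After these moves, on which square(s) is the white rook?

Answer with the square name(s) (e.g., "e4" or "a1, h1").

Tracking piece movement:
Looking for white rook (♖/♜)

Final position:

  a b c d e f g h
  ─────────────────
8│· ♜ ♝ ♛ ♚ ♝ ♞ ♜│8
7│♟ · ♟ · · ♟ · ♟│7
6│♞ ♟ · · ♟ · ♟ ·│6
5│· · · · · · · ·│5
4│· · · · · · · ·│4
3│· · · · · · ♗ ♘│3
2│♙ ♙ ♙ · ♙ ♙ ♙ ♙│2
1│♖ ♘ · ♕ ♔ ♗ ♖ ·│1
  ─────────────────
  a b c d e f g h


a1, g1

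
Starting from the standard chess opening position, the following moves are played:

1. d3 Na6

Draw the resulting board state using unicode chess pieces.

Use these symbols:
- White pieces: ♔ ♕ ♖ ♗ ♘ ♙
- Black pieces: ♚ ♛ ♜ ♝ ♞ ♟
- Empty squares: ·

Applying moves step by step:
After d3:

♜ ♞ ♝ ♛ ♚ ♝ ♞ ♜
♟ ♟ ♟ ♟ ♟ ♟ ♟ ♟
· · · · · · · ·
· · · · · · · ·
· · · · · · · ·
· · · ♙ · · · ·
♙ ♙ ♙ · ♙ ♙ ♙ ♙
♖ ♘ ♗ ♕ ♔ ♗ ♘ ♖


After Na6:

♜ · ♝ ♛ ♚ ♝ ♞ ♜
♟ ♟ ♟ ♟ ♟ ♟ ♟ ♟
♞ · · · · · · ·
· · · · · · · ·
· · · · · · · ·
· · · ♙ · · · ·
♙ ♙ ♙ · ♙ ♙ ♙ ♙
♖ ♘ ♗ ♕ ♔ ♗ ♘ ♖



  a b c d e f g h
  ─────────────────
8│♜ · ♝ ♛ ♚ ♝ ♞ ♜│8
7│♟ ♟ ♟ ♟ ♟ ♟ ♟ ♟│7
6│♞ · · · · · · ·│6
5│· · · · · · · ·│5
4│· · · · · · · ·│4
3│· · · ♙ · · · ·│3
2│♙ ♙ ♙ · ♙ ♙ ♙ ♙│2
1│♖ ♘ ♗ ♕ ♔ ♗ ♘ ♖│1
  ─────────────────
  a b c d e f g h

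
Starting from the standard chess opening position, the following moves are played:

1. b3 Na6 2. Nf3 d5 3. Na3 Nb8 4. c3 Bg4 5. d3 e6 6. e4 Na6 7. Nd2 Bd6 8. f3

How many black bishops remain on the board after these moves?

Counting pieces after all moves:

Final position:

  a b c d e f g h
  ─────────────────
8│♜ · · ♛ ♚ · ♞ ♜│8
7│♟ ♟ ♟ · · ♟ ♟ ♟│7
6│♞ · · ♝ ♟ · · ·│6
5│· · · ♟ · · · ·│5
4│· · · · ♙ · ♝ ·│4
3│♘ ♙ ♙ ♙ · ♙ · ·│3
2│♙ · · ♘ · · ♙ ♙│2
1│♖ · ♗ ♕ ♔ ♗ · ♖│1
  ─────────────────
  a b c d e f g h


2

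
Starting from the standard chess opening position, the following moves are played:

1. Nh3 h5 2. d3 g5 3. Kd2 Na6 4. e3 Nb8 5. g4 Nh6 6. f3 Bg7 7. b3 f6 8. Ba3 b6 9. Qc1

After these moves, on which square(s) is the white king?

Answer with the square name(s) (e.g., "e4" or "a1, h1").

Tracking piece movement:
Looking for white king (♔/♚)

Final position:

  a b c d e f g h
  ─────────────────
8│♜ ♞ ♝ ♛ ♚ · · ♜│8
7│♟ · ♟ ♟ ♟ · ♝ ·│7
6│· ♟ · · · ♟ · ♞│6
5│· · · · · · ♟ ♟│5
4│· · · · · · ♙ ·│4
3│♗ ♙ · ♙ ♙ ♙ · ♘│3
2│♙ · ♙ ♔ · · · ♙│2
1│♖ ♘ ♕ · · ♗ · ♖│1
  ─────────────────
  a b c d e f g h


d2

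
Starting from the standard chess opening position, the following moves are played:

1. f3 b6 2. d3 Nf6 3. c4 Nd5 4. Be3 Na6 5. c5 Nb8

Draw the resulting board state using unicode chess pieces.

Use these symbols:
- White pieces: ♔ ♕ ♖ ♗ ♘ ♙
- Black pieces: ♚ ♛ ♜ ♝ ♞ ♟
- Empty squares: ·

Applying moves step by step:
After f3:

♜ ♞ ♝ ♛ ♚ ♝ ♞ ♜
♟ ♟ ♟ ♟ ♟ ♟ ♟ ♟
· · · · · · · ·
· · · · · · · ·
· · · · · · · ·
· · · · · ♙ · ·
♙ ♙ ♙ ♙ ♙ · ♙ ♙
♖ ♘ ♗ ♕ ♔ ♗ ♘ ♖


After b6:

♜ ♞ ♝ ♛ ♚ ♝ ♞ ♜
♟ · ♟ ♟ ♟ ♟ ♟ ♟
· ♟ · · · · · ·
· · · · · · · ·
· · · · · · · ·
· · · · · ♙ · ·
♙ ♙ ♙ ♙ ♙ · ♙ ♙
♖ ♘ ♗ ♕ ♔ ♗ ♘ ♖


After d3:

♜ ♞ ♝ ♛ ♚ ♝ ♞ ♜
♟ · ♟ ♟ ♟ ♟ ♟ ♟
· ♟ · · · · · ·
· · · · · · · ·
· · · · · · · ·
· · · ♙ · ♙ · ·
♙ ♙ ♙ · ♙ · ♙ ♙
♖ ♘ ♗ ♕ ♔ ♗ ♘ ♖


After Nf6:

♜ ♞ ♝ ♛ ♚ ♝ · ♜
♟ · ♟ ♟ ♟ ♟ ♟ ♟
· ♟ · · · ♞ · ·
· · · · · · · ·
· · · · · · · ·
· · · ♙ · ♙ · ·
♙ ♙ ♙ · ♙ · ♙ ♙
♖ ♘ ♗ ♕ ♔ ♗ ♘ ♖


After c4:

♜ ♞ ♝ ♛ ♚ ♝ · ♜
♟ · ♟ ♟ ♟ ♟ ♟ ♟
· ♟ · · · ♞ · ·
· · · · · · · ·
· · ♙ · · · · ·
· · · ♙ · ♙ · ·
♙ ♙ · · ♙ · ♙ ♙
♖ ♘ ♗ ♕ ♔ ♗ ♘ ♖


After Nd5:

♜ ♞ ♝ ♛ ♚ ♝ · ♜
♟ · ♟ ♟ ♟ ♟ ♟ ♟
· ♟ · · · · · ·
· · · ♞ · · · ·
· · ♙ · · · · ·
· · · ♙ · ♙ · ·
♙ ♙ · · ♙ · ♙ ♙
♖ ♘ ♗ ♕ ♔ ♗ ♘ ♖


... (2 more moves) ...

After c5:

♜ · ♝ ♛ ♚ ♝ · ♜
♟ · ♟ ♟ ♟ ♟ ♟ ♟
♞ ♟ · · · · · ·
· · ♙ ♞ · · · ·
· · · · · · · ·
· · · ♙ ♗ ♙ · ·
♙ ♙ · · ♙ · ♙ ♙
♖ ♘ · ♕ ♔ ♗ ♘ ♖


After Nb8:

♜ ♞ ♝ ♛ ♚ ♝ · ♜
♟ · ♟ ♟ ♟ ♟ ♟ ♟
· ♟ · · · · · ·
· · ♙ ♞ · · · ·
· · · · · · · ·
· · · ♙ ♗ ♙ · ·
♙ ♙ · · ♙ · ♙ ♙
♖ ♘ · ♕ ♔ ♗ ♘ ♖



  a b c d e f g h
  ─────────────────
8│♜ ♞ ♝ ♛ ♚ ♝ · ♜│8
7│♟ · ♟ ♟ ♟ ♟ ♟ ♟│7
6│· ♟ · · · · · ·│6
5│· · ♙ ♞ · · · ·│5
4│· · · · · · · ·│4
3│· · · ♙ ♗ ♙ · ·│3
2│♙ ♙ · · ♙ · ♙ ♙│2
1│♖ ♘ · ♕ ♔ ♗ ♘ ♖│1
  ─────────────────
  a b c d e f g h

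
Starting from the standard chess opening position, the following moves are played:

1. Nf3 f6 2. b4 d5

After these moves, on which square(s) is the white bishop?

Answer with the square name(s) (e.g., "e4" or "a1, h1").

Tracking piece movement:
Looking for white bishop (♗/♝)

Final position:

  a b c d e f g h
  ─────────────────
8│♜ ♞ ♝ ♛ ♚ ♝ ♞ ♜│8
7│♟ ♟ ♟ · ♟ · ♟ ♟│7
6│· · · · · ♟ · ·│6
5│· · · ♟ · · · ·│5
4│· ♙ · · · · · ·│4
3│· · · · · ♘ · ·│3
2│♙ · ♙ ♙ ♙ ♙ ♙ ♙│2
1│♖ ♘ ♗ ♕ ♔ ♗ · ♖│1
  ─────────────────
  a b c d e f g h


c1, f1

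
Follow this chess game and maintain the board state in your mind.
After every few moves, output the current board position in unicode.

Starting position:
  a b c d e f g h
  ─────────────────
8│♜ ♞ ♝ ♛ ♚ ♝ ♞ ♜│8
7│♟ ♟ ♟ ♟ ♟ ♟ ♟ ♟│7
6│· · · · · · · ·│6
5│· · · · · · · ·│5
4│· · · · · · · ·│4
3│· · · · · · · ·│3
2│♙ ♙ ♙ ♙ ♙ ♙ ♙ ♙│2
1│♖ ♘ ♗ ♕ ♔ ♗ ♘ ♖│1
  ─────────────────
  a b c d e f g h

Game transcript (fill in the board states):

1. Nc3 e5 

  a b c d e f g h
  ─────────────────
8│♜ ♞ ♝ ♛ ♚ ♝ ♞ ♜│8
7│♟ ♟ ♟ ♟ · ♟ ♟ ♟│7
6│· · · · · · · ·│6
5│· · · · ♟ · · ·│5
4│· · · · · · · ·│4
3│· · ♘ · · · · ·│3
2│♙ ♙ ♙ ♙ ♙ ♙ ♙ ♙│2
1│♖ · ♗ ♕ ♔ ♗ ♘ ♖│1
  ─────────────────
  a b c d e f g h

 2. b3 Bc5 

  a b c d e f g h
  ─────────────────
8│♜ ♞ ♝ ♛ ♚ · ♞ ♜│8
7│♟ ♟ ♟ ♟ · ♟ ♟ ♟│7
6│· · · · · · · ·│6
5│· · ♝ · ♟ · · ·│5
4│· · · · · · · ·│4
3│· ♙ ♘ · · · · ·│3
2│♙ · ♙ ♙ ♙ ♙ ♙ ♙│2
1│♖ · ♗ ♕ ♔ ♗ ♘ ♖│1
  ─────────────────
  a b c d e f g h

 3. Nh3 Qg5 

  a b c d e f g h
  ─────────────────
8│♜ ♞ ♝ · ♚ · ♞ ♜│8
7│♟ ♟ ♟ ♟ · ♟ ♟ ♟│7
6│· · · · · · · ·│6
5│· · ♝ · ♟ · ♛ ·│5
4│· · · · · · · ·│4
3│· ♙ ♘ · · · · ♘│3
2│♙ · ♙ ♙ ♙ ♙ ♙ ♙│2
1│♖ · ♗ ♕ ♔ ♗ · ♖│1
  ─────────────────
  a b c d e f g h

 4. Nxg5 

  a b c d e f g h
  ─────────────────
8│♜ ♞ ♝ · ♚ · ♞ ♜│8
7│♟ ♟ ♟ ♟ · ♟ ♟ ♟│7
6│· · · · · · · ·│6
5│· · ♝ · ♟ · ♘ ·│5
4│· · · · · · · ·│4
3│· ♙ ♘ · · · · ·│3
2│♙ · ♙ ♙ ♙ ♙ ♙ ♙│2
1│♖ · ♗ ♕ ♔ ♗ · ♖│1
  ─────────────────
  a b c d e f g h


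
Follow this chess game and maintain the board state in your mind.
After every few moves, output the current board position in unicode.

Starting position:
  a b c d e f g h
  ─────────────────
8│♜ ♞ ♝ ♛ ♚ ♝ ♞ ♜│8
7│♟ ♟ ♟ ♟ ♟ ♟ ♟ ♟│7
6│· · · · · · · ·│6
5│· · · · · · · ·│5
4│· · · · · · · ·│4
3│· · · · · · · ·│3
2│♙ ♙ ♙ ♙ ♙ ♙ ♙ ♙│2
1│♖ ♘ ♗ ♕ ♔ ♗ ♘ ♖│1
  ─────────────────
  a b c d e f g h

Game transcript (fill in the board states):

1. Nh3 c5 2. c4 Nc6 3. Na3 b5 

  a b c d e f g h
  ─────────────────
8│♜ · ♝ ♛ ♚ ♝ ♞ ♜│8
7│♟ · · ♟ ♟ ♟ ♟ ♟│7
6│· · ♞ · · · · ·│6
5│· ♟ ♟ · · · · ·│5
4│· · ♙ · · · · ·│4
3│♘ · · · · · · ♘│3
2│♙ ♙ · ♙ ♙ ♙ ♙ ♙│2
1│♖ · ♗ ♕ ♔ ♗ · ♖│1
  ─────────────────
  a b c d e f g h

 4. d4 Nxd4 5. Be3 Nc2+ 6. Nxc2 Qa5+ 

  a b c d e f g h
  ─────────────────
8│♜ · ♝ · ♚ ♝ ♞ ♜│8
7│♟ · · ♟ ♟ ♟ ♟ ♟│7
6│· · · · · · · ·│6
5│♛ ♟ ♟ · · · · ·│5
4│· · ♙ · · · · ·│4
3│· · · · ♗ · · ♘│3
2│♙ ♙ ♘ · ♙ ♙ ♙ ♙│2
1│♖ · · ♕ ♔ ♗ · ♖│1
  ─────────────────
  a b c d e f g h

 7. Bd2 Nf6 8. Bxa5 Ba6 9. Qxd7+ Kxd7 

  a b c d e f g h
  ─────────────────
8│♜ · · · · ♝ · ♜│8
7│♟ · · ♚ ♟ ♟ ♟ ♟│7
6│♝ · · · · ♞ · ·│6
5│♗ ♟ ♟ · · · · ·│5
4│· · ♙ · · · · ·│4
3│· · · · · · · ♘│3
2│♙ ♙ ♘ · ♙ ♙ ♙ ♙│2
1│♖ · · · ♔ ♗ · ♖│1
  ─────────────────
  a b c d e f g h

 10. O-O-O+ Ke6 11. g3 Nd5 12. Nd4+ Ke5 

  a b c d e f g h
  ─────────────────
8│♜ · · · · ♝ · ♜│8
7│♟ · · · ♟ ♟ ♟ ♟│7
6│♝ · · · · · · ·│6
5│♗ ♟ ♟ ♞ ♚ · · ·│5
4│· · ♙ ♘ · · · ·│4
3│· · · · · · ♙ ♘│3
2│♙ ♙ · · ♙ ♙ · ♙│2
1│· · ♔ ♖ · ♗ · ♖│1
  ─────────────────
  a b c d e f g h

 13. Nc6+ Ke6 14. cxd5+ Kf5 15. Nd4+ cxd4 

  a b c d e f g h
  ─────────────────
8│♜ · · · · ♝ · ♜│8
7│♟ · · · ♟ ♟ ♟ ♟│7
6│♝ · · · · · · ·│6
5│♗ ♟ · ♙ · ♚ · ·│5
4│· · · ♟ · · · ·│4
3│· · · · · · ♙ ♘│3
2│♙ ♙ · · ♙ ♙ · ♙│2
1│· · ♔ ♖ · ♗ · ♖│1
  ─────────────────
  a b c d e f g h



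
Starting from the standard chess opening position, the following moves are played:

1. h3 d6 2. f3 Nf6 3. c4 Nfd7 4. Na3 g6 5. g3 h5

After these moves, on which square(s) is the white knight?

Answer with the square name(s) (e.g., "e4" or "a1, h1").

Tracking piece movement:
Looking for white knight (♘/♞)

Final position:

  a b c d e f g h
  ─────────────────
8│♜ ♞ ♝ ♛ ♚ ♝ · ♜│8
7│♟ ♟ ♟ ♞ ♟ ♟ · ·│7
6│· · · ♟ · · ♟ ·│6
5│· · · · · · · ♟│5
4│· · ♙ · · · · ·│4
3│♘ · · · · ♙ ♙ ♙│3
2│♙ ♙ · ♙ ♙ · · ·│2
1│♖ · ♗ ♕ ♔ ♗ ♘ ♖│1
  ─────────────────
  a b c d e f g h


a3, g1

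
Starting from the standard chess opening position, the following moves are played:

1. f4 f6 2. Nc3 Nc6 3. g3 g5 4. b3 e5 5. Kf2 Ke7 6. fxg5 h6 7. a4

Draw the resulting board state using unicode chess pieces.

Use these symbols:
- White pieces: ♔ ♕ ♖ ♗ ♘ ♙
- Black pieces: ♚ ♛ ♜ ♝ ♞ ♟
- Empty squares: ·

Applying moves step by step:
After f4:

♜ ♞ ♝ ♛ ♚ ♝ ♞ ♜
♟ ♟ ♟ ♟ ♟ ♟ ♟ ♟
· · · · · · · ·
· · · · · · · ·
· · · · · ♙ · ·
· · · · · · · ·
♙ ♙ ♙ ♙ ♙ · ♙ ♙
♖ ♘ ♗ ♕ ♔ ♗ ♘ ♖


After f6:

♜ ♞ ♝ ♛ ♚ ♝ ♞ ♜
♟ ♟ ♟ ♟ ♟ · ♟ ♟
· · · · · ♟ · ·
· · · · · · · ·
· · · · · ♙ · ·
· · · · · · · ·
♙ ♙ ♙ ♙ ♙ · ♙ ♙
♖ ♘ ♗ ♕ ♔ ♗ ♘ ♖


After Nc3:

♜ ♞ ♝ ♛ ♚ ♝ ♞ ♜
♟ ♟ ♟ ♟ ♟ · ♟ ♟
· · · · · ♟ · ·
· · · · · · · ·
· · · · · ♙ · ·
· · ♘ · · · · ·
♙ ♙ ♙ ♙ ♙ · ♙ ♙
♖ · ♗ ♕ ♔ ♗ ♘ ♖


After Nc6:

♜ · ♝ ♛ ♚ ♝ ♞ ♜
♟ ♟ ♟ ♟ ♟ · ♟ ♟
· · ♞ · · ♟ · ·
· · · · · · · ·
· · · · · ♙ · ·
· · ♘ · · · · ·
♙ ♙ ♙ ♙ ♙ · ♙ ♙
♖ · ♗ ♕ ♔ ♗ ♘ ♖


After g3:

♜ · ♝ ♛ ♚ ♝ ♞ ♜
♟ ♟ ♟ ♟ ♟ · ♟ ♟
· · ♞ · · ♟ · ·
· · · · · · · ·
· · · · · ♙ · ·
· · ♘ · · · ♙ ·
♙ ♙ ♙ ♙ ♙ · · ♙
♖ · ♗ ♕ ♔ ♗ ♘ ♖


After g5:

♜ · ♝ ♛ ♚ ♝ ♞ ♜
♟ ♟ ♟ ♟ ♟ · · ♟
· · ♞ · · ♟ · ·
· · · · · · ♟ ·
· · · · · ♙ · ·
· · ♘ · · · ♙ ·
♙ ♙ ♙ ♙ ♙ · · ♙
♖ · ♗ ♕ ♔ ♗ ♘ ♖


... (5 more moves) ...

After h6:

♜ · ♝ ♛ · ♝ ♞ ♜
♟ ♟ ♟ ♟ ♚ · · ·
· · ♞ · · ♟ · ♟
· · · · ♟ · ♙ ·
· · · · · · · ·
· ♙ ♘ · · · ♙ ·
♙ · ♙ ♙ ♙ ♔ · ♙
♖ · ♗ ♕ · ♗ ♘ ♖


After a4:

♜ · ♝ ♛ · ♝ ♞ ♜
♟ ♟ ♟ ♟ ♚ · · ·
· · ♞ · · ♟ · ♟
· · · · ♟ · ♙ ·
♙ · · · · · · ·
· ♙ ♘ · · · ♙ ·
· · ♙ ♙ ♙ ♔ · ♙
♖ · ♗ ♕ · ♗ ♘ ♖



  a b c d e f g h
  ─────────────────
8│♜ · ♝ ♛ · ♝ ♞ ♜│8
7│♟ ♟ ♟ ♟ ♚ · · ·│7
6│· · ♞ · · ♟ · ♟│6
5│· · · · ♟ · ♙ ·│5
4│♙ · · · · · · ·│4
3│· ♙ ♘ · · · ♙ ·│3
2│· · ♙ ♙ ♙ ♔ · ♙│2
1│♖ · ♗ ♕ · ♗ ♘ ♖│1
  ─────────────────
  a b c d e f g h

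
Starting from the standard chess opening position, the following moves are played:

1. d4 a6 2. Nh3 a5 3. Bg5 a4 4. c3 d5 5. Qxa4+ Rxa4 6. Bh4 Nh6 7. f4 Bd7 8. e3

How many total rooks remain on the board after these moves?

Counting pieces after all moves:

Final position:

  a b c d e f g h
  ─────────────────
8│· ♞ · ♛ ♚ ♝ · ♜│8
7│· ♟ ♟ ♝ ♟ ♟ ♟ ♟│7
6│· · · · · · · ♞│6
5│· · · ♟ · · · ·│5
4│♜ · · ♙ · ♙ · ♗│4
3│· · ♙ · ♙ · · ♘│3
2│♙ ♙ · · · · ♙ ♙│2
1│♖ ♘ · · ♔ ♗ · ♖│1
  ─────────────────
  a b c d e f g h


4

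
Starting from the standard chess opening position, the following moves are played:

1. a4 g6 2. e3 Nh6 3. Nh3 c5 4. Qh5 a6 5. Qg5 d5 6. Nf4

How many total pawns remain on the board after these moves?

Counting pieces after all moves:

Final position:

  a b c d e f g h
  ─────────────────
8│♜ ♞ ♝ ♛ ♚ ♝ · ♜│8
7│· ♟ · · ♟ ♟ · ♟│7
6│♟ · · · · · ♟ ♞│6
5│· · ♟ ♟ · · ♕ ·│5
4│♙ · · · · ♘ · ·│4
3│· · · · ♙ · · ·│3
2│· ♙ ♙ ♙ · ♙ ♙ ♙│2
1│♖ ♘ ♗ · ♔ ♗ · ♖│1
  ─────────────────
  a b c d e f g h


16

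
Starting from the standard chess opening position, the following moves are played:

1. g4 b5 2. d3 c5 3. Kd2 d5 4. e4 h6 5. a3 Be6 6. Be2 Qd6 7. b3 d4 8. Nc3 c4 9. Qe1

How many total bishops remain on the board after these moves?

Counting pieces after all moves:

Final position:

  a b c d e f g h
  ─────────────────
8│♜ ♞ · · ♚ ♝ ♞ ♜│8
7│♟ · · · ♟ ♟ ♟ ·│7
6│· · · ♛ ♝ · · ♟│6
5│· ♟ · · · · · ·│5
4│· · ♟ ♟ ♙ · ♙ ·│4
3│♙ ♙ ♘ ♙ · · · ·│3
2│· · ♙ ♔ ♗ ♙ · ♙│2
1│♖ · ♗ · ♕ · ♘ ♖│1
  ─────────────────
  a b c d e f g h


4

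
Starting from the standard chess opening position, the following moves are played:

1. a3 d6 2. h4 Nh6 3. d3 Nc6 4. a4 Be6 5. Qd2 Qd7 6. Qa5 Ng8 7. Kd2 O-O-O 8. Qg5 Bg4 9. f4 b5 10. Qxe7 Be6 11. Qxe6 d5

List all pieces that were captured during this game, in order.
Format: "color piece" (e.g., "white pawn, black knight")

Tracking captures:
  Qxe7: captured black pawn
  Qxe6: captured black bishop

black pawn, black bishop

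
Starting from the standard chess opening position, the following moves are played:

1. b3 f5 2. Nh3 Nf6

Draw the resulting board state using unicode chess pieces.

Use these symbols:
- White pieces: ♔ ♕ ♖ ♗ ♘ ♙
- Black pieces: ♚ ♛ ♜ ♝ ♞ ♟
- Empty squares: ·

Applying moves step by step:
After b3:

♜ ♞ ♝ ♛ ♚ ♝ ♞ ♜
♟ ♟ ♟ ♟ ♟ ♟ ♟ ♟
· · · · · · · ·
· · · · · · · ·
· · · · · · · ·
· ♙ · · · · · ·
♙ · ♙ ♙ ♙ ♙ ♙ ♙
♖ ♘ ♗ ♕ ♔ ♗ ♘ ♖


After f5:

♜ ♞ ♝ ♛ ♚ ♝ ♞ ♜
♟ ♟ ♟ ♟ ♟ · ♟ ♟
· · · · · · · ·
· · · · · ♟ · ·
· · · · · · · ·
· ♙ · · · · · ·
♙ · ♙ ♙ ♙ ♙ ♙ ♙
♖ ♘ ♗ ♕ ♔ ♗ ♘ ♖


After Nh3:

♜ ♞ ♝ ♛ ♚ ♝ ♞ ♜
♟ ♟ ♟ ♟ ♟ · ♟ ♟
· · · · · · · ·
· · · · · ♟ · ·
· · · · · · · ·
· ♙ · · · · · ♘
♙ · ♙ ♙ ♙ ♙ ♙ ♙
♖ ♘ ♗ ♕ ♔ ♗ · ♖


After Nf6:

♜ ♞ ♝ ♛ ♚ ♝ · ♜
♟ ♟ ♟ ♟ ♟ · ♟ ♟
· · · · · ♞ · ·
· · · · · ♟ · ·
· · · · · · · ·
· ♙ · · · · · ♘
♙ · ♙ ♙ ♙ ♙ ♙ ♙
♖ ♘ ♗ ♕ ♔ ♗ · ♖



  a b c d e f g h
  ─────────────────
8│♜ ♞ ♝ ♛ ♚ ♝ · ♜│8
7│♟ ♟ ♟ ♟ ♟ · ♟ ♟│7
6│· · · · · ♞ · ·│6
5│· · · · · ♟ · ·│5
4│· · · · · · · ·│4
3│· ♙ · · · · · ♘│3
2│♙ · ♙ ♙ ♙ ♙ ♙ ♙│2
1│♖ ♘ ♗ ♕ ♔ ♗ · ♖│1
  ─────────────────
  a b c d e f g h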